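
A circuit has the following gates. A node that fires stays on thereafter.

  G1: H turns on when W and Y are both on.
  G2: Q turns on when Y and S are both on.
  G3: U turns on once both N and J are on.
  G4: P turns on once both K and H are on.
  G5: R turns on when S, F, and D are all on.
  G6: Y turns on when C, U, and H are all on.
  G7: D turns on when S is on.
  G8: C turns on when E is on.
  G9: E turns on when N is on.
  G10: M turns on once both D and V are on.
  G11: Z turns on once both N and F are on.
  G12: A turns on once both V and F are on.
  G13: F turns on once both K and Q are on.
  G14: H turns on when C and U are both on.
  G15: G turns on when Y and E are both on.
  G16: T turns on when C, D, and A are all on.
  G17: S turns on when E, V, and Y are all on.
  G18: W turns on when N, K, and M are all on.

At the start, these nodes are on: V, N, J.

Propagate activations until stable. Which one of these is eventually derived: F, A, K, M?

G3: N and J on → U on.
G9: N on → E on.
G8: E on → C on.
G14: C and U on → H on.
C, U, and H are on, so Y turns on (G6).
E, V, and Y are on, so S turns on (G17).
S is on, so D turns on (G7).
G10: D and V on → M on.
A would need V and F (G12), but F never turns on. No rule produces K, and it is not given. F would need K and Q (G13), but K never turns on.

M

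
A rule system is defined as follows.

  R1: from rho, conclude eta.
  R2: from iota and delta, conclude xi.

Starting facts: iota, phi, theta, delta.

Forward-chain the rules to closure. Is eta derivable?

eta would need rho (R1), but rho is never established.

No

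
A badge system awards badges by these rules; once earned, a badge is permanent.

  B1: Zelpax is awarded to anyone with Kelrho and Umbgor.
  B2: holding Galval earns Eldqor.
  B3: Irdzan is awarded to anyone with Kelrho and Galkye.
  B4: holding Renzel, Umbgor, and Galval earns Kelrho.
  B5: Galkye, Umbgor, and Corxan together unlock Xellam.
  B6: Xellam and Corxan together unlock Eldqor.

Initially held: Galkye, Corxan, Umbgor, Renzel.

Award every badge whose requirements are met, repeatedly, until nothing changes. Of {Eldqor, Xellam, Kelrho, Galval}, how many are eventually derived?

2

With Galkye, Umbgor, and Corxan, Xellam is earned (B5).
With Xellam and Corxan, Eldqor is earned (B6).
Eldqor: reached.
Xellam: reached.
Kelrho would need Renzel, Umbgor, and Galval (B4), but Galval is never earned.
No rule produces Galval, and it is not given.
Reached: Eldqor and Xellam — 2 of the 4.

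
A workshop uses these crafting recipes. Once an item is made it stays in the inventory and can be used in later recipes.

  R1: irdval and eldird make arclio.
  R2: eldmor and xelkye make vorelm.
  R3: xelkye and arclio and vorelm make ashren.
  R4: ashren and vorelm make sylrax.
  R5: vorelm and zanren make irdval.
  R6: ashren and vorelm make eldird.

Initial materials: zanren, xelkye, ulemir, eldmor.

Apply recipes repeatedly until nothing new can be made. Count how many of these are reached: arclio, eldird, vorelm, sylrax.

Using R2, eldmor and xelkye make vorelm.
arclio would need irdval and eldird (R1), but eldird is never obtained.
eldird would need ashren and vorelm (R6), but ashren is never obtained.
vorelm: reached.
sylrax would need ashren and vorelm (R4), but ashren is never obtained.
Reached: vorelm — 1 of the 4.

1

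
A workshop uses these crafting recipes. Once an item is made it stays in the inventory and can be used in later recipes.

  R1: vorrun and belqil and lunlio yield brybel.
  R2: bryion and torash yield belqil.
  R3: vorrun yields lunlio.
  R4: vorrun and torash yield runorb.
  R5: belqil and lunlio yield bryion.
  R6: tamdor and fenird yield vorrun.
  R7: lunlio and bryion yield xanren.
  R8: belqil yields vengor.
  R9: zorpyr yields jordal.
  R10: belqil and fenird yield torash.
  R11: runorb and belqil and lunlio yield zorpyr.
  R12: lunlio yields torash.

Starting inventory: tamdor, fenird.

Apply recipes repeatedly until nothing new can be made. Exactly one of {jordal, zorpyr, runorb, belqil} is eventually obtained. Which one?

Using R6, tamdor and fenird make vorrun.
Using R3, vorrun makes lunlio.
lunlio → torash (R12).
vorrun and torash → runorb (R4).
zorpyr would need runorb, belqil, and lunlio (R11), but belqil is never obtained. belqil would need bryion and torash (R2), but bryion is never obtained. jordal would need zorpyr (R9), but zorpyr is never obtained.

runorb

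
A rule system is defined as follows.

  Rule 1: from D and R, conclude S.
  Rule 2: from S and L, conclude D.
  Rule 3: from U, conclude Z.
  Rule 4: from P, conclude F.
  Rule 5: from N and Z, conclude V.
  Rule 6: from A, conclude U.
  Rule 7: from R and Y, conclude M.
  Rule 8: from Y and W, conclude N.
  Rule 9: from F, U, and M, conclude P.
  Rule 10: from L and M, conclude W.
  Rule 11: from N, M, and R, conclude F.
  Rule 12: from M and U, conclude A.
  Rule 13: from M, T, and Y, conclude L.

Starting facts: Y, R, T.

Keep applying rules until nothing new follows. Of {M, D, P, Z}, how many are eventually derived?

1

From R and Y, Rule 7 gives M.
M: reached.
D would need S and L (Rule 2), but S is never established.
P would need F, U, and M (Rule 9), but U is never established.
Z would need U (Rule 3), but U is never established.
Reached: M — 1 of the 4.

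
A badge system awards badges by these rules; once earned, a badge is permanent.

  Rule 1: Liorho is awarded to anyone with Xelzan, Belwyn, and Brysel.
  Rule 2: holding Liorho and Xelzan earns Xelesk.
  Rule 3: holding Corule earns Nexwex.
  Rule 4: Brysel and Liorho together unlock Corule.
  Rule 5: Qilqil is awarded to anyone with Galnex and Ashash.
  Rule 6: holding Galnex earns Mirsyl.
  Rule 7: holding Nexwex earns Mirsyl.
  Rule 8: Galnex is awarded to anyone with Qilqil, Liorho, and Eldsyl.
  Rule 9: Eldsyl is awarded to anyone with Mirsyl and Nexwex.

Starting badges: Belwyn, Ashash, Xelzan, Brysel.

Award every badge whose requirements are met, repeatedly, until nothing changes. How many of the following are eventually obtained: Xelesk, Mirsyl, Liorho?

With Xelzan, Belwyn, and Brysel, Liorho is earned (Rule 1).
With Brysel and Liorho, Corule is earned (Rule 4).
With Liorho and Xelzan, Xelesk is earned (Rule 2).
With Corule, Nexwex is earned (Rule 3).
With Nexwex, Mirsyl is earned (Rule 7).
Xelesk: reached.
Mirsyl: reached.
Liorho: reached.
All 3 are reached.

3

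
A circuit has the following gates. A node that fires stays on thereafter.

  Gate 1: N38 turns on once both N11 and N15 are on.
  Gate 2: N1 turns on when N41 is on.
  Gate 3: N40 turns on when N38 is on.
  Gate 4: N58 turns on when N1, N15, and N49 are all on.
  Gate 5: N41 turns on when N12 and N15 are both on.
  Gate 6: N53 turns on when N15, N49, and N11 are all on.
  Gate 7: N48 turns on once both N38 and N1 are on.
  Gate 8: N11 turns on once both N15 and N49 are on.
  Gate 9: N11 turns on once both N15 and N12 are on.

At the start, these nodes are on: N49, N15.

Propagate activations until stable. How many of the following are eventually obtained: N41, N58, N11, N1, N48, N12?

1

Gate 8: N15 and N49 on → N11 on.
N41 would need N12 and N15 (Gate 5), but N12 never turns on.
N58 would need N1, N15, and N49 (Gate 4), but N1 never turns on.
N11: reached.
N1 would need N41 (Gate 2), but N41 never turns on.
N48 would need N38 and N1 (Gate 7), but N1 never turns on.
No rule produces N12, and it is not given.
Reached: N11 — 1 of the 6.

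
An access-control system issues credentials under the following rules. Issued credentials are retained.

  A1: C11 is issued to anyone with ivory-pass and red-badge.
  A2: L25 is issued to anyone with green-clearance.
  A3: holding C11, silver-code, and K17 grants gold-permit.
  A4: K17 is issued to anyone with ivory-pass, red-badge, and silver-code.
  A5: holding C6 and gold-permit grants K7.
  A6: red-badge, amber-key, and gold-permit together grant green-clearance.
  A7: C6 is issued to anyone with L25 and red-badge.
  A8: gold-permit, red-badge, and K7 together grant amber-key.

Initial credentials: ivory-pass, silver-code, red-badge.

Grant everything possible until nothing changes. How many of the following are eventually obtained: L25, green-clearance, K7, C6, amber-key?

0

L25 would need green-clearance (A2), but green-clearance is never granted.
green-clearance would need red-badge, amber-key, and gold-permit (A6), but amber-key is never granted.
K7 would need C6 and gold-permit (A5), but C6 is never granted.
C6 would need L25 and red-badge (A7), but L25 is never granted.
amber-key would need gold-permit, red-badge, and K7 (A8), but K7 is never granted.
None of the 5 are reached.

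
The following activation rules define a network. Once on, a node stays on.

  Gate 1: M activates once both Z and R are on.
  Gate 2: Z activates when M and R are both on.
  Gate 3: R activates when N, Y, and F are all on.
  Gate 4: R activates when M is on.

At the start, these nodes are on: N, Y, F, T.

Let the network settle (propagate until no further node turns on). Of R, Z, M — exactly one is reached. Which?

Gate 3: N, Y, and F on → R on.
M would need Z and R (Gate 1), but Z never turns on. Z would need M and R (Gate 2), but M never turns on.

R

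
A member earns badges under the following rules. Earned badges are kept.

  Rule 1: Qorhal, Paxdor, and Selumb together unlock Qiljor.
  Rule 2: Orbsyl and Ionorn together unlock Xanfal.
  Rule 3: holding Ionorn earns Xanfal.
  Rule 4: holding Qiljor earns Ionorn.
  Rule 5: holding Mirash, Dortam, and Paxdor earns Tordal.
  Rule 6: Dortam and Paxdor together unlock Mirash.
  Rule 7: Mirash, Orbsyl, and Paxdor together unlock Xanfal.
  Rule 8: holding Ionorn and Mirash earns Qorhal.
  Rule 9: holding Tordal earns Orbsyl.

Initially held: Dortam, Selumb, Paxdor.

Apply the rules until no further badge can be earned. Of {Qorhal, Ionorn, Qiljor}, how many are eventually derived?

Qorhal would need Ionorn and Mirash (Rule 8), but Ionorn is never earned.
Ionorn would need Qiljor (Rule 4), but Qiljor is never earned.
Qiljor would need Qorhal, Paxdor, and Selumb (Rule 1), but Qorhal is never earned.
None of the 3 are reached.

0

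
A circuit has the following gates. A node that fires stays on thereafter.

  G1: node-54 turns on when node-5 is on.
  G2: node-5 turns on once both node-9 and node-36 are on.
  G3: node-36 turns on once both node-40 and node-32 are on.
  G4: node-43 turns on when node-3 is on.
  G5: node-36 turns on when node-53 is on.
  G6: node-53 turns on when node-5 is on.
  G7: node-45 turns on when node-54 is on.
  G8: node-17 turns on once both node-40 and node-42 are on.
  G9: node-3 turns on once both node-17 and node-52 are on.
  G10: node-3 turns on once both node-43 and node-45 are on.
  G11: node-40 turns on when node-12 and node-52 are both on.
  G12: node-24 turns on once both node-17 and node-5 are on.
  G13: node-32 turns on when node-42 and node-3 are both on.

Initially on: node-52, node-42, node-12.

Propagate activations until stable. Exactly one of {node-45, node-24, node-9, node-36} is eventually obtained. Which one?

G11: node-12 and node-52 on → node-40 on.
G8: node-40 and node-42 on → node-17 on.
G9: node-17 and node-52 on → node-3 on.
G13: node-42 and node-3 on → node-32 on.
G3: node-40 and node-32 on → node-36 on.
node-45 would need node-54 (G7), but node-54 never turns on. No rule produces node-9, and it is not given. node-24 would need node-17 and node-5 (G12), but node-5 never turns on.

node-36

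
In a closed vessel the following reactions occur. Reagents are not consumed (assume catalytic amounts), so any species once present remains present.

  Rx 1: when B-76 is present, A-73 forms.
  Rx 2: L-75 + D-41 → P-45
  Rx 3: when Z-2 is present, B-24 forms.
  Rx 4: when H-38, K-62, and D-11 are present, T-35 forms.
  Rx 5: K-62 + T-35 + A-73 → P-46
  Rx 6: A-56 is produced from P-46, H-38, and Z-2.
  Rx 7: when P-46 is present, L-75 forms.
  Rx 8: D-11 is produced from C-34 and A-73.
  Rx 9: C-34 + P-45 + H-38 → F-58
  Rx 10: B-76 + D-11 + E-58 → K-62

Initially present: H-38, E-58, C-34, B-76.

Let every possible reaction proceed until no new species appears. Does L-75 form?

B-76 present → A-73 forms (Rx 1).
C-34 and A-73 present → D-11 forms (Rx 8).
B-76, D-11, and E-58 present → K-62 forms (Rx 10).
H-38, K-62, and D-11 present → T-35 forms (Rx 4).
K-62, T-35, and A-73 present → P-46 forms (Rx 5).
P-46 present → L-75 forms (Rx 7).

Yes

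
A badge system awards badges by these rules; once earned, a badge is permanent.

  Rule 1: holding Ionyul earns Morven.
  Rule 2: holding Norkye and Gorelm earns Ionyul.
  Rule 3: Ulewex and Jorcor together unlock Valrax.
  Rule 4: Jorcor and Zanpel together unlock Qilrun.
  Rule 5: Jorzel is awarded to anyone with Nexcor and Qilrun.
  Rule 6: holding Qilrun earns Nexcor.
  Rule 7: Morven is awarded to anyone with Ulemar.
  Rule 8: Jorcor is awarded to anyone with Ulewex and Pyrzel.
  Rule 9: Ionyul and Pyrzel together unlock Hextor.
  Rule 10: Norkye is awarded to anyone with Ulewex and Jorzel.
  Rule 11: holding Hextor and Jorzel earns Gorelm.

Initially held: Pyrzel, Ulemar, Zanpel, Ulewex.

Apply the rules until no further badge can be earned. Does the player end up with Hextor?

No

Hextor would need Ionyul and Pyrzel (Rule 9), but Ionyul is never earned.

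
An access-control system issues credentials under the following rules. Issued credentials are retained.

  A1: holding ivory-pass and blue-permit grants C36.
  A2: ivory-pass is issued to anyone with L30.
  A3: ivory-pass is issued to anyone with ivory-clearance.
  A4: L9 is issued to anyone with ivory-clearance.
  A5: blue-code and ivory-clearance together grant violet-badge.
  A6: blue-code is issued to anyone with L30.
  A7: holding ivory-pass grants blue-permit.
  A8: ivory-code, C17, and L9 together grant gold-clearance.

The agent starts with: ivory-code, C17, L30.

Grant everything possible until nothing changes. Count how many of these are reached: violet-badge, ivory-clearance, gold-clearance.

violet-badge would need blue-code and ivory-clearance (A5), but ivory-clearance is never granted.
No rule produces ivory-clearance, and it is not given.
gold-clearance would need ivory-code, C17, and L9 (A8), but L9 is never granted.
None of the 3 are reached.

0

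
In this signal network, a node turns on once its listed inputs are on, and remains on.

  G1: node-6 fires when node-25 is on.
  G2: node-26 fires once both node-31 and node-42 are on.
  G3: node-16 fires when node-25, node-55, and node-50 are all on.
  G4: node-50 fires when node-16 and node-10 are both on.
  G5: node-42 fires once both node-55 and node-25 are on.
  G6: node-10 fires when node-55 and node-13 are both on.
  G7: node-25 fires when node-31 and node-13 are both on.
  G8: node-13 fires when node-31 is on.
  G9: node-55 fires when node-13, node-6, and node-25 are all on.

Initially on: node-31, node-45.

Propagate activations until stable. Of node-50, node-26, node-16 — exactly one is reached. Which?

G8: node-31 on → node-13 on.
node-31 and node-13 are on, so node-25 fires (G7).
G1: node-25 on → node-6 on.
G9: node-13, node-6, and node-25 on → node-55 on.
G5: node-55 and node-25 on → node-42 on.
node-31 and node-42 are on, so node-26 fires (G2).
node-50 would need node-16 and node-10 (G4), but node-16 never turns on. node-16 would need node-25, node-55, and node-50 (G3), but node-50 never turns on.

node-26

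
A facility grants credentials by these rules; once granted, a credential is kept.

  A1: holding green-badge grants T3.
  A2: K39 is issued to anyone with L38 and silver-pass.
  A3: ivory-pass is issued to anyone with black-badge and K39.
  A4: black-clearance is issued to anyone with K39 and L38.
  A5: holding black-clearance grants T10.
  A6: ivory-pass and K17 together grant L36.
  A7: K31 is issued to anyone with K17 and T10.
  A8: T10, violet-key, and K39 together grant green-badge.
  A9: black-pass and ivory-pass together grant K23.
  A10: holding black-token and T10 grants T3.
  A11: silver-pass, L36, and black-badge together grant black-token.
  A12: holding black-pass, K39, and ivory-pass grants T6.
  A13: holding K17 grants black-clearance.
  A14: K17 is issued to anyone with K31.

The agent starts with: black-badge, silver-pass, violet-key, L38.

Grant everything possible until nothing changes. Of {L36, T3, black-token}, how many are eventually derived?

Holding L38 and silver-pass grants K39 (A2).
Holding K39 and L38 grants black-clearance (A4).
Holding black-clearance grants T10 (A5).
Holding T10, violet-key, and K39 grants green-badge (A8).
Holding green-badge grants T3 (A1).
L36 would need ivory-pass and K17 (A6), but K17 is never granted.
T3: reached.
black-token would need silver-pass, L36, and black-badge (A11), but L36 is never granted.
Reached: T3 — 1 of the 3.

1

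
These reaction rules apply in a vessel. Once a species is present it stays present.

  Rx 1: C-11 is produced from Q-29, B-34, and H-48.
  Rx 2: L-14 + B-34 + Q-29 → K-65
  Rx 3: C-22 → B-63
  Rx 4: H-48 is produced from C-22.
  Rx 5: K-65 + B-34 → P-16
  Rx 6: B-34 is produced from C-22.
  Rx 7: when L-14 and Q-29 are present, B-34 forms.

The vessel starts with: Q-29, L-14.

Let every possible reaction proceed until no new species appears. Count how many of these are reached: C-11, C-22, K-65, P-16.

L-14 and Q-29 present → B-34 forms (Rx 7).
L-14, B-34, and Q-29 present → K-65 forms (Rx 2).
K-65 and B-34 present → P-16 forms (Rx 5).
C-11 would need Q-29, B-34, and H-48 (Rx 1), but H-48 never forms.
No rule produces C-22, and it is not given.
K-65: reached.
P-16: reached.
Reached: K-65 and P-16 — 2 of the 4.

2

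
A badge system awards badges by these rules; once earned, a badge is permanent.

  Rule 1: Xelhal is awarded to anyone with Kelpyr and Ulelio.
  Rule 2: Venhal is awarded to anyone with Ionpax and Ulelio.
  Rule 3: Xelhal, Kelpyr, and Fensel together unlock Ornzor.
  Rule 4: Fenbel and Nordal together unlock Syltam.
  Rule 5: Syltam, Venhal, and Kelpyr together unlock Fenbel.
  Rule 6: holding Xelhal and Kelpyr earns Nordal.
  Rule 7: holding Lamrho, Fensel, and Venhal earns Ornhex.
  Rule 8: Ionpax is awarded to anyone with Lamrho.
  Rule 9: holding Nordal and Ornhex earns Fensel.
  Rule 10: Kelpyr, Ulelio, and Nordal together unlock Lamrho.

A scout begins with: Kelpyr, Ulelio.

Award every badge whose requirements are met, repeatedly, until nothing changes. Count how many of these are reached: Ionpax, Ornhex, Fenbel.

With Kelpyr and Ulelio, Xelhal is earned (Rule 1).
With Xelhal and Kelpyr, Nordal is earned (Rule 6).
With Kelpyr, Ulelio, and Nordal, Lamrho is earned (Rule 10).
With Lamrho, Ionpax is earned (Rule 8).
Ionpax: reached.
Ornhex would need Lamrho, Fensel, and Venhal (Rule 7), but Fensel is never earned.
Fenbel would need Syltam, Venhal, and Kelpyr (Rule 5), but Syltam is never earned.
Reached: Ionpax — 1 of the 3.

1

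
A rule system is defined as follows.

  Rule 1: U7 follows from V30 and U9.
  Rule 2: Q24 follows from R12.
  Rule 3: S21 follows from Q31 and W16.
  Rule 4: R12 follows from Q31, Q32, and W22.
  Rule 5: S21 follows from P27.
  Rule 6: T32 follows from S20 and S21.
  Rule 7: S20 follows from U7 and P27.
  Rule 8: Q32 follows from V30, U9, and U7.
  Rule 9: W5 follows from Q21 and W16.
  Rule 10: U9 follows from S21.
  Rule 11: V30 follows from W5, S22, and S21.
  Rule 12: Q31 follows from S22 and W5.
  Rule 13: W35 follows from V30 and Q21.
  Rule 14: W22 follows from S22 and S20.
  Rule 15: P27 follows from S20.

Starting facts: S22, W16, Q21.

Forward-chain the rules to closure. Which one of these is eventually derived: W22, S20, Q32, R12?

Q32

From Q21 and W16, Rule 9 gives W5.
From S22 and W5, Rule 12 gives Q31.
From Q31 and W16, Rule 3 gives S21.
W5, S22, and S21 hold, so V30 follows (Rule 11).
S21 holds, so U9 follows (Rule 10).
V30 and U9 hold, so U7 follows (Rule 1).
V30, U9, and U7 hold, so Q32 follows (Rule 8).
R12 would need Q31, Q32, and W22 (Rule 4), but W22 is never established. W22 would need S22 and S20 (Rule 14), but S20 is never established. S20 would need U7 and P27 (Rule 7), but P27 is never established.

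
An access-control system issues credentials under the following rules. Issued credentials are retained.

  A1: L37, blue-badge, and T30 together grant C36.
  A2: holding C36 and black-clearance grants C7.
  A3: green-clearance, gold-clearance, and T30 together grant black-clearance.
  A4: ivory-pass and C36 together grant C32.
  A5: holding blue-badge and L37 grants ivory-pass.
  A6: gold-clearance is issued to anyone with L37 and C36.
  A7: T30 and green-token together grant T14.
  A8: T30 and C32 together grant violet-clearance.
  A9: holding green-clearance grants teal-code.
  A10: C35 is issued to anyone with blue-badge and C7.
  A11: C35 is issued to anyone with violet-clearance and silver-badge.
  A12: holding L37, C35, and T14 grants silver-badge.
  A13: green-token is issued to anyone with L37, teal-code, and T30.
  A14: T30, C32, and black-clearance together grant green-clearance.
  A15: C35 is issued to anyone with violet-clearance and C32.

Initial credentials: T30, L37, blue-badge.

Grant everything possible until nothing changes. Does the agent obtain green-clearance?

green-clearance would need T30, C32, and black-clearance (A14), but black-clearance is never granted.

No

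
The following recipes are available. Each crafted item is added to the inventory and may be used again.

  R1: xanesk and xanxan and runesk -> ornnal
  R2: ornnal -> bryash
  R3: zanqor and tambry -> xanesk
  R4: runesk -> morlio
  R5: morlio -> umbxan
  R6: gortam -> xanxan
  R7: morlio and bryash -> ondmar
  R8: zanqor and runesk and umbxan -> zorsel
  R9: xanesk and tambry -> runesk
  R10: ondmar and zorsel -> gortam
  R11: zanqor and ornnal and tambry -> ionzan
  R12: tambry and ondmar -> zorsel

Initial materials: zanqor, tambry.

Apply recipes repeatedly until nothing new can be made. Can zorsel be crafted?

zanqor and tambry -> xanesk (R3).
xanesk and tambry -> runesk (R9).
runesk -> morlio (R4).
Using R5, morlio makes umbxan.
zanqor and runesk and umbxan -> zorsel (R8).

Yes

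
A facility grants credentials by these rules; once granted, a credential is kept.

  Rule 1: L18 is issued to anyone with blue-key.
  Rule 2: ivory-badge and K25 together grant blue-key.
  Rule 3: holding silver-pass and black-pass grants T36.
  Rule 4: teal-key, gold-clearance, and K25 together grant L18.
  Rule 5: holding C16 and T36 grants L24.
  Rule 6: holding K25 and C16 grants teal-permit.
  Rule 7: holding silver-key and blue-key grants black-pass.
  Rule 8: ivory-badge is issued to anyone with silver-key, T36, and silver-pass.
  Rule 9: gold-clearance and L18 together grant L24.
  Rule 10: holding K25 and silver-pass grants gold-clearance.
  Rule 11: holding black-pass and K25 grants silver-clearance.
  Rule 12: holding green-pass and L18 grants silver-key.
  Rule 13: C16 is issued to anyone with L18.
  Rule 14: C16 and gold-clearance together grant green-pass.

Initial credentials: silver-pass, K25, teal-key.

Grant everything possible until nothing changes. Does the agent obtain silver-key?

Yes

Holding K25 and silver-pass grants gold-clearance (Rule 10).
Holding teal-key, gold-clearance, and K25 grants L18 (Rule 4).
Holding L18 grants C16 (Rule 13).
Holding C16 and gold-clearance grants green-pass (Rule 14).
Holding green-pass and L18 grants silver-key (Rule 12).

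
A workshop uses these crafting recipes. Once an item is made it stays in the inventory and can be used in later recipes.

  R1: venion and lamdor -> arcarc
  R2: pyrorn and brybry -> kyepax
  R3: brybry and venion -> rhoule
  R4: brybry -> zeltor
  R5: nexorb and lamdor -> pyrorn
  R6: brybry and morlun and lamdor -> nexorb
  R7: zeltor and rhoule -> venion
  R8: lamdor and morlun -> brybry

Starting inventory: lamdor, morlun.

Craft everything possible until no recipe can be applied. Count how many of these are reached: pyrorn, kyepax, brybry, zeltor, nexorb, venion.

lamdor and morlun -> brybry (R8).
brybry and morlun and lamdor -> nexorb (R6).
brybry -> zeltor (R4).
nexorb and lamdor -> pyrorn (R5).
Using R2, pyrorn and brybry make kyepax.
pyrorn: reached.
kyepax: reached.
brybry: reached.
zeltor: reached.
nexorb: reached.
venion would need zeltor and rhoule (R7), but rhoule is never obtained.
Reached: pyrorn, kyepax, brybry, zeltor, and nexorb — 5 of the 6.

5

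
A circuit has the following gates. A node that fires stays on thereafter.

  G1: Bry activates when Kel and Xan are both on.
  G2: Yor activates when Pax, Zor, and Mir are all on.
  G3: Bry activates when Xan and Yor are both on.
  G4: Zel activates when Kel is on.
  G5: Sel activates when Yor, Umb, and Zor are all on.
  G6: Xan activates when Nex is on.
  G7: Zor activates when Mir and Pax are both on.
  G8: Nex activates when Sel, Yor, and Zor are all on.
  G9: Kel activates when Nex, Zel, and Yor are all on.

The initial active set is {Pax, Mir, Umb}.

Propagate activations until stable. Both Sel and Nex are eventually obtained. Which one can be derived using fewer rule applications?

Sel: G7: Mir and Pax on → Zor on. G2: Pax, Zor, and Mir on → Yor on. Yor, Umb, and Zor are on, so Sel activates (G5). [3 rule applications]
Nex: G7: Mir and Pax on → Zor on. G2: Pax, Zor, and Mir on → Yor on. G5: Yor, Umb, and Zor on → Sel on. G8: Sel, Yor, and Zor on → Nex on. [4 rule applications]
Sel needs fewer.

Sel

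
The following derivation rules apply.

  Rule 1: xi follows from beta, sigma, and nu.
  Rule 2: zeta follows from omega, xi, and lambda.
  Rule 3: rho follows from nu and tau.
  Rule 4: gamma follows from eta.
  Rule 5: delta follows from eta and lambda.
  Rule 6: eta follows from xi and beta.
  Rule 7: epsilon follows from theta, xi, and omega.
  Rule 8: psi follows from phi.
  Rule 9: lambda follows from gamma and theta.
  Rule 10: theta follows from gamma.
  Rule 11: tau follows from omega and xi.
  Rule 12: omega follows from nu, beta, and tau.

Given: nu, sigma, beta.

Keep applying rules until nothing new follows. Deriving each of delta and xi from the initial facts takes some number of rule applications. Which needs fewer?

xi

xi: From beta, sigma, and nu, Rule 1 gives xi. [1 rule application]
delta: From beta, sigma, and nu, Rule 1 gives xi. From xi and beta, Rule 6 gives eta. From eta, Rule 4 gives gamma. gamma holds, so theta follows (Rule 10). gamma and theta hold, so lambda follows (Rule 9). eta and lambda hold, so delta follows (Rule 5). [6 rule applications]
xi needs fewer.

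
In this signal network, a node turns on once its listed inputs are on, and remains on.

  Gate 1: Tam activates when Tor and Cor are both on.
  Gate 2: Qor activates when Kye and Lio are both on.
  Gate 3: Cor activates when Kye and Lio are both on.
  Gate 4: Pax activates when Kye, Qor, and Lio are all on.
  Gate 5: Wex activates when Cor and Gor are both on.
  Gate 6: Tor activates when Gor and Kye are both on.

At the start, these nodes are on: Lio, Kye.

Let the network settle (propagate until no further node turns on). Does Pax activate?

Gate 2: Kye and Lio on → Qor on.
Gate 4: Kye, Qor, and Lio on → Pax on.

Yes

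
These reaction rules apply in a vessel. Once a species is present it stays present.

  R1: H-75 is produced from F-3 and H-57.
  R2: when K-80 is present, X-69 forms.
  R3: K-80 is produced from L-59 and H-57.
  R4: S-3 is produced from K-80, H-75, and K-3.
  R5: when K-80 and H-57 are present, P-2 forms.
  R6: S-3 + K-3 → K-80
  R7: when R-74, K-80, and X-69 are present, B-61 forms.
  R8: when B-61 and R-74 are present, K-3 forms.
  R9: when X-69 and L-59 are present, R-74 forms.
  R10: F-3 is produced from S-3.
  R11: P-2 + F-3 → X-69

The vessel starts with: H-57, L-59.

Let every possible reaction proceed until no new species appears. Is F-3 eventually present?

No

F-3 would need S-3 (R10), but S-3 never forms.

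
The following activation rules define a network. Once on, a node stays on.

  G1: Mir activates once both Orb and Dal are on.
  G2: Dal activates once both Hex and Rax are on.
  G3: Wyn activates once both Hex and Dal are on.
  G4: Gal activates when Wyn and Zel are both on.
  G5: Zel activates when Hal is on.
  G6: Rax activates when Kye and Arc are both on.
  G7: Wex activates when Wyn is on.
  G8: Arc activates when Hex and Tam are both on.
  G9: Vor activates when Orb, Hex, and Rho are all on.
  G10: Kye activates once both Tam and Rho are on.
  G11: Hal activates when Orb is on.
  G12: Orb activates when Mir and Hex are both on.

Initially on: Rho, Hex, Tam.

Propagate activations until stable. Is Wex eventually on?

Yes

G8: Hex and Tam on → Arc on.
Tam and Rho are on, so Kye activates (G10).
G6: Kye and Arc on → Rax on.
Hex and Rax are on, so Dal activates (G2).
Hex and Dal are on, so Wyn activates (G3).
Wyn is on, so Wex activates (G7).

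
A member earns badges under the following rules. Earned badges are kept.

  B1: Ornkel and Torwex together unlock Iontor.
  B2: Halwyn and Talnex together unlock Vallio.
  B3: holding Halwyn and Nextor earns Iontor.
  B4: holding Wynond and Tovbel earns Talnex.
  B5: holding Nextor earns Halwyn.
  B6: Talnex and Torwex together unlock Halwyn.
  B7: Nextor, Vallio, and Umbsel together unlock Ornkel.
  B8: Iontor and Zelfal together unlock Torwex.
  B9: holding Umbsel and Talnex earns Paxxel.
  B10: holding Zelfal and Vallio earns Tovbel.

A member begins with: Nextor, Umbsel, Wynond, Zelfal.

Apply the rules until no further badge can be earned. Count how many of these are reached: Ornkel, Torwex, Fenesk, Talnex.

With Nextor, Halwyn is earned (B5).
With Halwyn and Nextor, Iontor is earned (B3).
With Iontor and Zelfal, Torwex is earned (B8).
Ornkel would need Nextor, Vallio, and Umbsel (B7), but Vallio is never earned.
Torwex: reached.
No rule produces Fenesk, and it is not given.
Talnex would need Wynond and Tovbel (B4), but Tovbel is never earned.
Reached: Torwex — 1 of the 4.

1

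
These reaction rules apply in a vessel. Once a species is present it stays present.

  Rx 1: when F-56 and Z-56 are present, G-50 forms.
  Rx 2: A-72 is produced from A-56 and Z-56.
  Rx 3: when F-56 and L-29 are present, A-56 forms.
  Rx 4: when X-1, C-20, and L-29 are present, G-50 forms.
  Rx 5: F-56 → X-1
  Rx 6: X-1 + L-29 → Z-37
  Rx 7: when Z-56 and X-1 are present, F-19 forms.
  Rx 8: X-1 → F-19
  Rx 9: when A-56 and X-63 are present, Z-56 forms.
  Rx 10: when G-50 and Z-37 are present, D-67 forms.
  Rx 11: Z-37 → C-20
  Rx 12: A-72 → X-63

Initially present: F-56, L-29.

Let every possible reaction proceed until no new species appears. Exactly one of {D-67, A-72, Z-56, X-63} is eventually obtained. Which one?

D-67

F-56 present → X-1 forms (Rx 5).
X-1 and L-29 present → Z-37 forms (Rx 6).
Z-37 present → C-20 forms (Rx 11).
X-1, C-20, and L-29 present → G-50 forms (Rx 4).
G-50 and Z-37 present → D-67 forms (Rx 10).
X-63 would need A-72 (Rx 12), but A-72 never forms. A-72 would need A-56 and Z-56 (Rx 2), but Z-56 never forms. Z-56 would need A-56 and X-63 (Rx 9), but X-63 never forms.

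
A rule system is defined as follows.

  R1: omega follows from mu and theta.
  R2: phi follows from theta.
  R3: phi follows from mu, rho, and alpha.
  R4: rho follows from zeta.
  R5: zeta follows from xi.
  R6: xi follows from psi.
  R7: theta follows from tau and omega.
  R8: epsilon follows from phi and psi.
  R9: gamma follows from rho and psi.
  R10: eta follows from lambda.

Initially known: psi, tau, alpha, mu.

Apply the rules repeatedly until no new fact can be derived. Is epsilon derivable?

Yes

From psi, R6 gives xi.
xi holds, so zeta follows (R5).
From zeta, R4 gives rho.
mu, rho, and alpha hold, so phi follows (R3).
From phi and psi, R8 gives epsilon.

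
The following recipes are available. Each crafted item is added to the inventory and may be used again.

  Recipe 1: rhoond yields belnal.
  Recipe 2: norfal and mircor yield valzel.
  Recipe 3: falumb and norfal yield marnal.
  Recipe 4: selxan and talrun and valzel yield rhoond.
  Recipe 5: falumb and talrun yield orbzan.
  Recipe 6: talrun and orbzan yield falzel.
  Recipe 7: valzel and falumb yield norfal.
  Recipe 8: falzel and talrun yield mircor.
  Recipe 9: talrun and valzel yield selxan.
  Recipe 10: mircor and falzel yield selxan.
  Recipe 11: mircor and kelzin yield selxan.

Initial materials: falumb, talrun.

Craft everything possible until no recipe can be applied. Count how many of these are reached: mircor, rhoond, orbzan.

2

falumb and talrun → orbzan (Recipe 5).
talrun and orbzan → falzel (Recipe 6).
falzel and talrun → mircor (Recipe 8).
mircor: reached.
rhoond would need selxan, talrun, and valzel (Recipe 4), but valzel is never obtained.
orbzan: reached.
Reached: mircor and orbzan — 2 of the 3.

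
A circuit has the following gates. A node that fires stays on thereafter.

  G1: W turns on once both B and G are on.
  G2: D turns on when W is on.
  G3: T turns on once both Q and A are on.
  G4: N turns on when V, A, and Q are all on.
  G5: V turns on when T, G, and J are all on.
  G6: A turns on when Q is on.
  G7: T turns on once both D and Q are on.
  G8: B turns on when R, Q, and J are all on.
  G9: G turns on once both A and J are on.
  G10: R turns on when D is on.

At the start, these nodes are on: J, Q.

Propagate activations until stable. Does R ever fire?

No

R would need D (G10), but D never turns on.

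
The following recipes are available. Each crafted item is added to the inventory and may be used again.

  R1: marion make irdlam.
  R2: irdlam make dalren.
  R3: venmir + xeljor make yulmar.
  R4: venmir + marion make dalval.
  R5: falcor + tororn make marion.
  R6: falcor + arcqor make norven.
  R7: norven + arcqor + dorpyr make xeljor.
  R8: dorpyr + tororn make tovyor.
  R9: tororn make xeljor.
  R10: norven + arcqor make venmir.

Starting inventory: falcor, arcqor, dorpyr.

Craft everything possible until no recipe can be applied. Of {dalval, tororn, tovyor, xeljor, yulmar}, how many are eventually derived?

2

Using R6, falcor and arcqor make norven.
norven + arcqor + dorpyr → xeljor (R7).
norven + arcqor → venmir (R10).
venmir + xeljor → yulmar (R3).
dalval would need venmir and marion (R4), but marion is never obtained.
No rule produces tororn, and it is not given.
tovyor would need dorpyr and tororn (R8), but tororn is never obtained.
xeljor: reached.
yulmar: reached.
Reached: xeljor and yulmar — 2 of the 5.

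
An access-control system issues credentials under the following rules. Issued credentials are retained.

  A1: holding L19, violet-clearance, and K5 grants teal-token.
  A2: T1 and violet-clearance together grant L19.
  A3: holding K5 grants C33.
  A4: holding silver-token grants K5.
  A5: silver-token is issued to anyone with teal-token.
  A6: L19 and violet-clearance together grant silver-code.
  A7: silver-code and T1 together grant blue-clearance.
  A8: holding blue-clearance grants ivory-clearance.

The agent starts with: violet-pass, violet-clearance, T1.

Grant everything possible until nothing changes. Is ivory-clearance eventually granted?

Yes

Holding T1 and violet-clearance grants L19 (A2).
Holding L19 and violet-clearance grants silver-code (A6).
Holding silver-code and T1 grants blue-clearance (A7).
Holding blue-clearance grants ivory-clearance (A8).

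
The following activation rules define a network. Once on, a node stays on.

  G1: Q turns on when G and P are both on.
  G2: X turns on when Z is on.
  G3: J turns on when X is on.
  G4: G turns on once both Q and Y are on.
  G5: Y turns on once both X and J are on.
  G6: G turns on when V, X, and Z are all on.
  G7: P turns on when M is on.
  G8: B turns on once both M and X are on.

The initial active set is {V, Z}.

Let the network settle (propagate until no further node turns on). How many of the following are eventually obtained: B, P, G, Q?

Z is on, so X turns on (G2).
V, X, and Z are on, so G turns on (G6).
B would need M and X (G8), but M never turns on.
P would need M (G7), but M never turns on.
G: reached.
Q would need G and P (G1), but P never turns on.
Reached: G — 1 of the 4.

1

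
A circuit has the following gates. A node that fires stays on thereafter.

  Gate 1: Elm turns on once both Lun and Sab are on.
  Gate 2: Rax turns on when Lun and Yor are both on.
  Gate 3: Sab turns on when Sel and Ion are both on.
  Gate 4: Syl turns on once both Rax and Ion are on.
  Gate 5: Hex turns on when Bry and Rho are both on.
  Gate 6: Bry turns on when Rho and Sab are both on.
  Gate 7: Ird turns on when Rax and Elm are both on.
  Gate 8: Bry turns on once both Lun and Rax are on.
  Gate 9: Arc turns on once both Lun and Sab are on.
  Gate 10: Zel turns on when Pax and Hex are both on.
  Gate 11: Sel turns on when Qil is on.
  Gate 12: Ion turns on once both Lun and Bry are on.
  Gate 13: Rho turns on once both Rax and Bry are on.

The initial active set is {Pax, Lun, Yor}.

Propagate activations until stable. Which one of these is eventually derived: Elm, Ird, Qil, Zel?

Zel

Lun and Yor are on, so Rax turns on (Gate 2).
Gate 8: Lun and Rax on → Bry on.
Rax and Bry are on, so Rho turns on (Gate 13).
Bry and Rho are on, so Hex turns on (Gate 5).
Gate 10: Pax and Hex on → Zel on.
No rule produces Qil, and it is not given. Ird would need Rax and Elm (Gate 7), but Elm never turns on. Elm would need Lun and Sab (Gate 1), but Sab never turns on.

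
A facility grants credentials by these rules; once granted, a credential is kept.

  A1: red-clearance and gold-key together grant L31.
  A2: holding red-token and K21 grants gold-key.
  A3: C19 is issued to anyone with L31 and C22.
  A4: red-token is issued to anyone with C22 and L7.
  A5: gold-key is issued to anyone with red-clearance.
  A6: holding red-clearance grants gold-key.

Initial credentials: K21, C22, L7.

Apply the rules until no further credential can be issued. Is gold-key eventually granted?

Yes

Holding C22 and L7 grants red-token (A4).
Holding red-token and K21 grants gold-key (A2).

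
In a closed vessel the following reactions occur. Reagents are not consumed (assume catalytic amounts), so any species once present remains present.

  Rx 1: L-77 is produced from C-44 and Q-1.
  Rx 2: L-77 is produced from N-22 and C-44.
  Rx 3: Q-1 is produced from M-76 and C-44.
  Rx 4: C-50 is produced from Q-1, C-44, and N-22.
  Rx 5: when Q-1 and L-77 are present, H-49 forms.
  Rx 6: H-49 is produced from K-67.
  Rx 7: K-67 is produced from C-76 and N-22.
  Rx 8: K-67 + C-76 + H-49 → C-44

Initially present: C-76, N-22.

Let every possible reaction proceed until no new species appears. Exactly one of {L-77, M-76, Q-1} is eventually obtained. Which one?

C-76 and N-22 present → K-67 forms (Rx 7).
K-67 present → H-49 forms (Rx 6).
K-67, C-76, and H-49 present → C-44 forms (Rx 8).
N-22 and C-44 present → L-77 forms (Rx 2).
No rule produces M-76, and it is not given. Q-1 would need M-76 and C-44 (Rx 3), but M-76 never forms.

L-77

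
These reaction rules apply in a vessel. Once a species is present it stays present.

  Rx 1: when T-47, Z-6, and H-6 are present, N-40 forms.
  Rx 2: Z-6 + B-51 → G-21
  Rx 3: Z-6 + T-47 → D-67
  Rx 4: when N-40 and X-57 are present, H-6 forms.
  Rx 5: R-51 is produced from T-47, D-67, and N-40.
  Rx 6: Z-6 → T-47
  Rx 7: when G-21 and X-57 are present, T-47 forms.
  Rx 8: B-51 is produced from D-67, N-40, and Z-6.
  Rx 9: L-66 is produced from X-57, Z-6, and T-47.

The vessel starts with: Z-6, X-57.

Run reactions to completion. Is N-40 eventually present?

N-40 would need T-47, Z-6, and H-6 (Rx 1), but H-6 never forms.

No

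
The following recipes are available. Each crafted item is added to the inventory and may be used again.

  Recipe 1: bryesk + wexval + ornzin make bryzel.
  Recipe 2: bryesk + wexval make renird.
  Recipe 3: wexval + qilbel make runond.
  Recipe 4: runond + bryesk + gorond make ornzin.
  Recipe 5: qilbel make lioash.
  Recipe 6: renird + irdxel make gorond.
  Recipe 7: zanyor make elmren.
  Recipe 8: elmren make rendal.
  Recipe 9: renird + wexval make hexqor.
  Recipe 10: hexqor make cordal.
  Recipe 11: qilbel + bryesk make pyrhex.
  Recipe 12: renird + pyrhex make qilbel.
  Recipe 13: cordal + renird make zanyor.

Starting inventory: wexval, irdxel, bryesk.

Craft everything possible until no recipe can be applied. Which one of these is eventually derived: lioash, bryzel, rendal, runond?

Using Recipe 2, bryesk and wexval make renird.
renird + wexval → hexqor (Recipe 9).
hexqor → cordal (Recipe 10).
cordal + renird → zanyor (Recipe 13).
Using Recipe 7, zanyor makes elmren.
Using Recipe 8, elmren makes rendal.
runond would need wexval and qilbel (Recipe 3), but qilbel is never obtained. bryzel would need bryesk, wexval, and ornzin (Recipe 1), but ornzin is never obtained. lioash would need qilbel (Recipe 5), but qilbel is never obtained.

rendal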